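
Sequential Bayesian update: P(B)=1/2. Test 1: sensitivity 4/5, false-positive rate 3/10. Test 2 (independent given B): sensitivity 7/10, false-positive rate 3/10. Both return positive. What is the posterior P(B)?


After test 1: P(+) = 4/5*1/2 + 3/10*1/2 = 11/20
P(B|+) = (2/5)/(11/20) = 8/11
After test 2 (use post1 as new prior): P(+) = 7/10*8/11 + 3/10*3/11 = 13/22
P(B|+,+) = (28/55)/(13/22) = 56/65

56/65


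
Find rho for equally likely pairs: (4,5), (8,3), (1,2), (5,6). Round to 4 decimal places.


Cov(X,Y) = 1.0000, Var(X) = 6.2500, Var(Y) = 2.5000
rho = Cov/(sqrt(VarX)*sqrt(VarY)) = 0.2530

0.2530


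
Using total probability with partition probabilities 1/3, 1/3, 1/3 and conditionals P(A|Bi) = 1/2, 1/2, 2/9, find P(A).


P(A) = P(A|B1)P(B1) + P(A|B2)P(B2) + P(A|B3)P(B3)
= 1/2*1/3 + 1/2*1/3 + 2/9*1/3
= 1/6 + 1/6 + 2/27 = 11/27

11/27


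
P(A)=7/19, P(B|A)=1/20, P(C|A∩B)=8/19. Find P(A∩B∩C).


P(A∩B∩C) = P(A) * P(B|A) * P(C|A∩B)
= 7/19 * 1/20 * 8/19
= 7/380 * 8/19 = 14/1805

14/1805


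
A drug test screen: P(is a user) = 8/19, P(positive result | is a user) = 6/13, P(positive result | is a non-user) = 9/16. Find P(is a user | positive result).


P(A) = P(A|B)P(B) + P(A|B')P(B') = 6/13*8/19 + 9/16*11/19 = 2055/3952
P(B|A) = P(A|B)P(B)/P(A) = (48/247)/(2055/3952) = 256/685

256/685


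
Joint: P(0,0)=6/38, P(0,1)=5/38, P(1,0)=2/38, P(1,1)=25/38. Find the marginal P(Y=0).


P(Y=0) = P(0,0)+P(1,0) = 6/38 + 2/38 = 8/38 = 4/19

4/19


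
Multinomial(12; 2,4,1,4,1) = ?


12! = 479001600
Denominator: 2!=2 * 4!=24 * 1!=1 * 4!=24 * 1!=1
Coefficient = 479001600 / 1152 = 415800

415800


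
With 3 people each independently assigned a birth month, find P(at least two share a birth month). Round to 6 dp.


P(all different) = prod((12-i)/12 for i=0..2) = 0.763889
P(at least one match) = 1 - 0.763889 = 0.236111

0.236111


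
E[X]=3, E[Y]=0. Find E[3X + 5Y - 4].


E[3X + 5Y - 4] = 3*E[X] + 5*E[Y] - 4
= (3)*(3) + (5)*(0) + (-4)
= 9 + 0 - 4 = 5

5


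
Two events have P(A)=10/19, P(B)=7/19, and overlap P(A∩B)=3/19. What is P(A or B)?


P(A∪B) = P(A) + P(B) - P(A∩B)
= 10/19 + 7/19 - 3/19 = 14/19

14/19


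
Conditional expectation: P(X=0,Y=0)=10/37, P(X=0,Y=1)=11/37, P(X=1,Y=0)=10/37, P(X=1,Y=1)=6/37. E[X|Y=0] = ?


P(Y=0) = 20/37
E[X|Y=0] = (0*10 + 1*10)/20 = 10/20 = 1/2

1/2


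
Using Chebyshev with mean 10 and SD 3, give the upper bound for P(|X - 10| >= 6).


k = 6/3 = 2
Chebyshev: P(|X-mu| >= k*sigma) <= 1/k^2 = 1/2^2 = 1/4

1/4


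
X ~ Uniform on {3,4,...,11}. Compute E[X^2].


E[X^2] = (1/9) * sum(x^2 for x=3..11)
= 501/9 = 167/3

167/3


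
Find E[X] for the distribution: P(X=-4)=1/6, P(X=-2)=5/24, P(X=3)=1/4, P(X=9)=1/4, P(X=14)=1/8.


E[X] = sum(x * P(x))
= -4*1/6 - 2*5/24 + 3*1/4 + 9*1/4 + 14*1/8
= 11/3

11/3


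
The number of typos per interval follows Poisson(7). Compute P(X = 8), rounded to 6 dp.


P(X=8) = e^(-7) * 7^8 / 8!
≈ 0.0009118819656 * 5764801 / 40320
≈ 0.130377

0.130377


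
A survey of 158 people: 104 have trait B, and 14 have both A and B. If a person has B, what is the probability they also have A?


P(A|B) = P(A∩B)/P(B) = (14/158)/(104/158) = 14/104 = 7/52

7/52


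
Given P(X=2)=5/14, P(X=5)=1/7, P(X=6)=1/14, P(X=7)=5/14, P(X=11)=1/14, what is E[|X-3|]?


E[|X-3|] = sum(g(x)*P(x))
= 1*5/14 + 2*1/7 + 3*1/14 + 4*5/14 + 8*1/14
= 20/7

20/7


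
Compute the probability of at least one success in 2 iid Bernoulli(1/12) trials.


P(at least one) = 1 - P(none)
P(none) = (1 - 1/12)^2 = (11/12)^2 = 121/144
P(at least one) = 1 - 121/144 = 23/144

23/144


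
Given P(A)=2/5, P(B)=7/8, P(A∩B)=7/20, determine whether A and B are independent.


P(A)*P(B) = 2/5*7/8 = 7/20
P(A∩B) = 7/20, which equals P(A)P(B), so independent

Yes, A and B are independent


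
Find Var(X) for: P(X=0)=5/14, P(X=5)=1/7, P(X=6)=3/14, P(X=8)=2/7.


E[X] = 30/7, E[X^2] = 207/7
Var(X) = E[X^2] - (E[X])^2 = 207/7 - (30/7)^2 = 549/49

549/49


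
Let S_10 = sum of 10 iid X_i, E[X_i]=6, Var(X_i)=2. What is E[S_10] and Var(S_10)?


E[S_n] = n*mu = 10*6 = 60
Var(S_n) = n*sigma^2 = 10*2 = 20

E[S_10]=60, Var(S_10)=20


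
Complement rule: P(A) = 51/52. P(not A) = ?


P(A') = 1 - P(A) = 1 - 51/52 = 1/52

1/52


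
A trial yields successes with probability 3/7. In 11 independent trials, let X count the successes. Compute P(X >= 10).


P(X>=10) = P(X=10) + P(X=11)
= 2598156/1977326743 + 177147/1977326743
= 2775303/1977326743

2775303/1977326743


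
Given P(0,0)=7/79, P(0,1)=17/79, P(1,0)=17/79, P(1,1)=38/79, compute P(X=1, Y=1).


Read from table: P(X=1, Y=1) = 38/79

38/79


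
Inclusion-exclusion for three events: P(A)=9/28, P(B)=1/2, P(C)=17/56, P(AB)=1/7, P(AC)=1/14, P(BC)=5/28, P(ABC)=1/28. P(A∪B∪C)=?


P(A∪B∪C) = P(A)+P(B)+P(C) - P(AB)-P(AC)-P(BC) + P(ABC)
= 9/28+1/2+17/56 - 1/7-1/14-5/28 + 1/28
= 43/56

43/56


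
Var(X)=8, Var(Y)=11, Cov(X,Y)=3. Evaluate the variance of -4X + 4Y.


Var(-4X + 4Y) = (-4)^2*Var(X) + 4^2*Var(Y) + 2*(-4)*4*Cov(X,Y)
= 16*8 + 16*11 - 32*3
= 128 + 176 - 96 = 208

208


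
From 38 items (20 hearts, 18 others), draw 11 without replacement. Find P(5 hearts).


P(X=5) = C(20,5)*C(18,6) / C(38,11)
= 15504*18564 / 1203322288
= 287816256/1203322288 = 7956/33263

7956/33263


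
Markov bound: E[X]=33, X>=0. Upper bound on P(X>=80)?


Markov: P(X >= a) <= E[X]/a
P(X >= 80) <= 33/80

33/80


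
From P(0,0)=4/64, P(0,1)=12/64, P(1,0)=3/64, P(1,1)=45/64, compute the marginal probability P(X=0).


P(X=0) = P(0,0)+P(0,1) = 4/64 + 12/64 = 16/64 = 1/4

1/4


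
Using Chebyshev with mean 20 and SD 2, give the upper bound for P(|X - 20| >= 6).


k = 6/2 = 3
Chebyshev: P(|X-mu| >= k*sigma) <= 1/k^2 = 1/3^2 = 1/9

1/9


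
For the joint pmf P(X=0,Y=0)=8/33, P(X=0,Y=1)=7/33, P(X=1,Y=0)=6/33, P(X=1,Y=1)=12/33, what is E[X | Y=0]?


P(Y=0) = 14/33
E[X|Y=0] = (0*8 + 1*6)/14 = 6/14 = 3/7

3/7


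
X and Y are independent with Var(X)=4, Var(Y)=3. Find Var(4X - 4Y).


Independence => Cov(X,Y)=0
Var(4X - 4Y) = 4^2*Var(X) + (-4)^2*Var(Y)
= 16*4 + 16*3 = 112

112


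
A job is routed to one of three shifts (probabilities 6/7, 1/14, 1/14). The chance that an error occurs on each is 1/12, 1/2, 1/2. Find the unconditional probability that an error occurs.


P(A) = P(A|B1)P(B1) + P(A|B2)P(B2) + P(A|B3)P(B3)
= 1/12*6/7 + 1/2*1/14 + 1/2*1/14
= 1/14 + 1/28 + 1/28 = 1/7

1/7


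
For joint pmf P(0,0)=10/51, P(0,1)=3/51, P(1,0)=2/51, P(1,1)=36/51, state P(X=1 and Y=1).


Read from table: P(X=1, Y=1) = 36/51 = 12/17

12/17


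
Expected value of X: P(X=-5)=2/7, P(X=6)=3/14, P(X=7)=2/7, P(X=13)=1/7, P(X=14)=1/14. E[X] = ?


E[X] = sum(x * P(x))
= -5*2/7 + 6*3/14 + 7*2/7 + 13*1/7 + 14*1/14
= 33/7

33/7


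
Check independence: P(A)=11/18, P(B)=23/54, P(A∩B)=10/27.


P(A)*P(B) = 11/18*23/54 = 253/972
P(A∩B) = 10/27 != 253/972, so not independent

No, A and B are not independent


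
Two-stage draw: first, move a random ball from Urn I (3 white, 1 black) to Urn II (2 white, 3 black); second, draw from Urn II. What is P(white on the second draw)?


P(transfer white) = 3/4; P(transfer black) = 1/4
If white transferred: Urn II has 3 white of 6, so P(white|white moved) = 1/2
If black transferred: Urn II has 2 white of 6, so P(white|black moved) = 1/3
By total probability: P(white) = 3/4*1/2 + 1/4*1/3 = 11/24

11/24


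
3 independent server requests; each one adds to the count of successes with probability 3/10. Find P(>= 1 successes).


P(at least one) = 1 - P(none)
P(none) = (1 - 3/10)^3 = (7/10)^3 = 343/1000
P(at least one) = 1 - 343/1000 = 657/1000

657/1000


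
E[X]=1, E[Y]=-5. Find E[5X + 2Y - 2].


E[5X + 2Y - 2] = 5*E[X] + 2*E[Y] - 2
= (5)*(1) + (2)*(-5) + (-2)
= 5 - 10 - 2 = -7

-7


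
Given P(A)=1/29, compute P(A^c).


P(A') = 1 - P(A) = 1 - 1/29 = 28/29

28/29


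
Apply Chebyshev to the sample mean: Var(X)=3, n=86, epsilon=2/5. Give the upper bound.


Var(Xbar) = Var(X)/n = 3/86
Chebyshev: P(|Xbar-mu| >= 2/5) <= Var(Xbar)/(2/5)^2 = (3/86)/(4/25) = 75/344

75/344


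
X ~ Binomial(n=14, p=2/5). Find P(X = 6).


P(X=6) = C(14,6) * p^6 * (1-p)^8
= 3003 * 64/15625 * 6561/390625
= 1260971712/6103515625

1260971712/6103515625


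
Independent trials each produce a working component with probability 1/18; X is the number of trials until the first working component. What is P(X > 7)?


P(X > 7) = P(first 7 trials all fail) = (1-p)^7 = (17/18)^7 = 410338673/612220032

410338673/612220032


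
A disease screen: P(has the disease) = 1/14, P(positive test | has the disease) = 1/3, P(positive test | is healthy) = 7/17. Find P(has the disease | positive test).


P(A) = P(A|B)P(B) + P(A|B')P(B') = 1/3*1/14 + 7/17*13/14 = 145/357
P(B|A) = P(A|B)P(B)/P(A) = (1/42)/(145/357) = 17/290

17/290


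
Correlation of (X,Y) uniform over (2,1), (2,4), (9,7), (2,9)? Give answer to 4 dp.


Cov(X,Y) = 3.0625, Var(X) = 9.1875, Var(Y) = 9.1875
rho = Cov/(sqrt(VarX)*sqrt(VarY)) = 0.3333

0.3333


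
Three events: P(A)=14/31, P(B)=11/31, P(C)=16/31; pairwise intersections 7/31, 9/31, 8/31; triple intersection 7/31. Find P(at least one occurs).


P(A∪B∪C) = P(A)+P(B)+P(C) - P(AB)-P(AC)-P(BC) + P(ABC)
= 14/31+11/31+16/31 - 7/31-9/31-8/31 + 7/31
= 24/31

24/31


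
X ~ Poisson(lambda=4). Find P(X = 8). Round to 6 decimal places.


P(X=8) = e^(-4) * 4^8 / 8!
≈ 0.01831563889 * 65536 / 40320
≈ 0.029770

0.029770


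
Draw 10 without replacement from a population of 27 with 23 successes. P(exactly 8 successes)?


P(X=8) = C(23,8)*C(4,2) / C(27,10)
= 490314*6 / 8436285
= 2941884/8436285 = 68/195

68/195


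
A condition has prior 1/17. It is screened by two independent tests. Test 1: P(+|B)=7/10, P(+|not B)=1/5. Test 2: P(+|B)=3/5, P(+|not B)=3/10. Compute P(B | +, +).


After test 1: P(+) = 7/10*1/17 + 1/5*16/17 = 39/170
P(B|+) = (7/170)/(39/170) = 7/39
After test 2 (use post1 as new prior): P(+) = 3/5*7/39 + 3/10*32/39 = 23/65
P(B|+,+) = (7/65)/(23/65) = 7/23

7/23


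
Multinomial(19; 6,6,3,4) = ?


19! = 121645100408832000
Denominator: 6!=720 * 6!=720 * 3!=6 * 4!=24
Coefficient = 121645100408832000 / 74649600 = 1629547920

1629547920


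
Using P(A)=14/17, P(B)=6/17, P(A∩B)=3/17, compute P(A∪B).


P(A∪B) = P(A) + P(B) - P(A∩B)
= 14/17 + 6/17 - 3/17 = 1

1


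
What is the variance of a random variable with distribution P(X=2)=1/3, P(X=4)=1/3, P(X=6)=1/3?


E[X] = 4, E[X^2] = 56/3
Var(X) = E[X^2] - (E[X])^2 = 56/3 - (4)^2 = 8/3

8/3


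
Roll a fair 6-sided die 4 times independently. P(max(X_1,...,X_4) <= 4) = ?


P(max <= 4) = P(all X_i <= 4) = (P(X_1 <= 4))^4
= (4/6)^4 = (2/3)^4 = 16/81

16/81


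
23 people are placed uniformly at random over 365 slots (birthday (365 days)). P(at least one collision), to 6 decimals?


P(all different) = prod((365-i)/365 for i=0..22) = 0.492703
P(at least one match) = 1 - 0.492703 = 0.507297

0.507297


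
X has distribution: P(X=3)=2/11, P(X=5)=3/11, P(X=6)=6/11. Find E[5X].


E[5X] = sum(g(x)*P(x))
= 15*2/11 + 25*3/11 + 30*6/11
= 285/11

285/11


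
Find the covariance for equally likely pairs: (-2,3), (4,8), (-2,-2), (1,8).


E[X]=1/4, E[Y]=17/4, E[XY]=19/2
Cov(X,Y) = E[XY] - E[X]E[Y] = 19/2 - 1/4*17/4 = 135/16

135/16


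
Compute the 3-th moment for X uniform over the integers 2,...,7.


E[X^3] = (1/6) * sum(x^3 for x=2..7)
= 783/6 = 261/2

261/2


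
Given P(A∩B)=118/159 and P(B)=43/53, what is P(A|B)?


P(A|B) = P(A∩B)/P(B) = (118/159)/(129/159) = 118/129

118/129


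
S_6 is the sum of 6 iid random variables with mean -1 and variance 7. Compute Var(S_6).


By independence, Var(S_n) = n*Var(X_1) = 6*7 = 42

42


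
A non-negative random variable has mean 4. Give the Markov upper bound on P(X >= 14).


Markov: P(X >= a) <= E[X]/a
P(X >= 14) <= 4/14 = 2/7

2/7


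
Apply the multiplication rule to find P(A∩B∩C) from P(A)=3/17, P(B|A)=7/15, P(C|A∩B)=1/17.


P(A∩B∩C) = P(A) * P(B|A) * P(C|A∩B)
= 3/17 * 7/15 * 1/17
= 7/85 * 1/17 = 7/1445

7/1445


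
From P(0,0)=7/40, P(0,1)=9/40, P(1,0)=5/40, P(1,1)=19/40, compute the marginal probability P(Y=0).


P(Y=0) = P(0,0)+P(1,0) = 7/40 + 5/40 = 12/40 = 3/10

3/10


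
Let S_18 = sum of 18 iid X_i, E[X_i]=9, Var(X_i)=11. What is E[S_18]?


E[S_n] = n*E[X_1] = 18*9 = 162

162


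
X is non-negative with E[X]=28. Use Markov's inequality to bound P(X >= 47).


Markov: P(X >= a) <= E[X]/a
P(X >= 47) <= 28/47

28/47


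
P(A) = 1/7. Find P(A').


P(A') = 1 - P(A) = 1 - 1/7 = 6/7

6/7


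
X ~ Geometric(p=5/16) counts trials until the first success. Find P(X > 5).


P(X > 5) = P(first 5 trials all fail) = (1-p)^5 = (11/16)^5 = 161051/1048576

161051/1048576


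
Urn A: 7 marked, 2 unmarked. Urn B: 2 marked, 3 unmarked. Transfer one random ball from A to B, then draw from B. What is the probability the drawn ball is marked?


P(transfer marked) = 7/9; P(transfer unmarked) = 2/9
If marked transferred: Urn II has 3 marked of 6, so P(marked|marked moved) = 1/2
If unmarked transferred: Urn II has 2 marked of 6, so P(marked|unmarked moved) = 1/3
By total probability: P(marked) = 7/9*1/2 + 2/9*1/3 = 25/54

25/54


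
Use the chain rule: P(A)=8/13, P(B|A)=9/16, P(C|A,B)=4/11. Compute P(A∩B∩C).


P(A∩B∩C) = P(A) * P(B|A) * P(C|A∩B)
= 8/13 * 9/16 * 4/11
= 9/26 * 4/11 = 18/143

18/143


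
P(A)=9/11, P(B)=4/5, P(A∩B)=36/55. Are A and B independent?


P(A)*P(B) = 9/11*4/5 = 36/55
P(A∩B) = 36/55, which equals P(A)P(B), so independent

Yes, A and B are independent


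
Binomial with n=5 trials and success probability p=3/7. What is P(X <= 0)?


P(X<=0) = P(X=0)
= 1024/16807
= 1024/16807

1024/16807


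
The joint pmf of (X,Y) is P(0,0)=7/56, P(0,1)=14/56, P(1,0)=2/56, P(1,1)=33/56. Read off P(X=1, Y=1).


Read from table: P(X=1, Y=1) = 33/56

33/56


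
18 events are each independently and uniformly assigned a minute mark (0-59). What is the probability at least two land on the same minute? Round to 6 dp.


P(all different) = prod((60-i)/60 for i=0..17) = 0.058314
P(at least one match) = 1 - 0.058314 = 0.941686

0.941686


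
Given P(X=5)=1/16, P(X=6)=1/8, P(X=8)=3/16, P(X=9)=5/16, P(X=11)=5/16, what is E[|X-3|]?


E[|X-3|] = sum(g(x)*P(x))
= 2*1/16 + 3*1/8 + 5*3/16 + 6*5/16 + 8*5/16
= 93/16

93/16


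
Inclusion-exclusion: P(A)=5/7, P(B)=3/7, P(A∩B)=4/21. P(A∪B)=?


P(A∪B) = P(A) + P(B) - P(A∩B)
= 5/7 + 3/7 - 4/21 = 20/21

20/21


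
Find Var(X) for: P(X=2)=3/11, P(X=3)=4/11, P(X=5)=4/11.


E[X] = 38/11, E[X^2] = 148/11
Var(X) = E[X^2] - (E[X])^2 = 148/11 - (38/11)^2 = 184/121

184/121


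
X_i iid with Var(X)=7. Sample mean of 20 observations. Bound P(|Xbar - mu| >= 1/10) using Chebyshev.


Var(Xbar) = Var(X)/n = 7/20
Chebyshev: P(|Xbar-mu| >= 1/10) <= Var(Xbar)/(1/10)^2 = (7/20)/(1/100) = 35
Bound exceeds 1, so trivial bound: 1

1


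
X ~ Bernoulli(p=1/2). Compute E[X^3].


For Bernoulli: X in {0,1}
E[X^3] = 0^3*(1-1/2) + 1^3*1/2 = 1/2

1/2


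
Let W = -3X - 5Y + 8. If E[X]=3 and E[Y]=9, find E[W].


E[-3X - 5Y + 8] = -3*E[X] - 5*E[Y] + 8
= (-3)*(3) + (-5)*(9) + (8)
= -9 - 45 + 8 = -46

-46


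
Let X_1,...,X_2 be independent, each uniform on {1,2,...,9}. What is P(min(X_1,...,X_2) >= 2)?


P(min >= 2) = P(all X_i >= 2) = (P(X_1 >= 2))^2
= (8/9)^2 = 64/81

64/81


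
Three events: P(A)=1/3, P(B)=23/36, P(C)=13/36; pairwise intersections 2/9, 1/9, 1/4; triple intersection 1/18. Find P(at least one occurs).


P(A∪B∪C) = P(A)+P(B)+P(C) - P(AB)-P(AC)-P(BC) + P(ABC)
= 1/3+23/36+13/36 - 2/9-1/9-1/4 + 1/18
= 29/36

29/36


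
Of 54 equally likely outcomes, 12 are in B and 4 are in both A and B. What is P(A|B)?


P(A|B) = P(A∩B)/P(B) = (4/54)/(12/54) = 4/12 = 1/3

1/3


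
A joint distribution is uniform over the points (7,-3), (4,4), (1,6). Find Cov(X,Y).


E[X]=4, E[Y]=7/3, E[XY]=1/3
Cov(X,Y) = E[XY] - E[X]E[Y] = 1/3 - 4*7/3 = -9

-9


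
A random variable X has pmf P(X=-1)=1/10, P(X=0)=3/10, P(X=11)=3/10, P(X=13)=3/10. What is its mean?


E[X] = sum(x * P(x))
= -1*1/10 + 0*3/10 + 11*3/10 + 13*3/10
= 71/10

71/10


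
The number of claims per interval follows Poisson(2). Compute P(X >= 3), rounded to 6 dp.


P(X>=3) = 1 - P(X<=2) = 1 - (e^(-2)*2^0/0! + e^(-2)*2^1/1! + e^(-2)*2^2/2!)
≈ 1 - (0.1353352832 + 0.2706705665 + 0.2706705665)
= 1 - 0.6766764162 = 0.3233235838
≈ 0.323324

0.323324


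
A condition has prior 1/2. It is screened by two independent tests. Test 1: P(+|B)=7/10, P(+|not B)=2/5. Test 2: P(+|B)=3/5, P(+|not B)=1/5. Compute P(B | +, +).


After test 1: P(+) = 7/10*1/2 + 2/5*1/2 = 11/20
P(B|+) = (7/20)/(11/20) = 7/11
After test 2 (use post1 as new prior): P(+) = 3/5*7/11 + 1/5*4/11 = 5/11
P(B|+,+) = (21/55)/(5/11) = 21/25

21/25


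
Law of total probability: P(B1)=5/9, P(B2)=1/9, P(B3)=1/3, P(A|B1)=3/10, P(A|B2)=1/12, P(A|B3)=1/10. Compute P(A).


P(A) = P(A|B1)P(B1) + P(A|B2)P(B2) + P(A|B3)P(B3)
= 3/10*5/9 + 1/12*1/9 + 1/10*1/3
= 1/6 + 1/108 + 1/30 = 113/540

113/540


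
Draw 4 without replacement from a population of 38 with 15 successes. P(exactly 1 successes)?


P(X=1) = C(15,1)*C(23,3) / C(38,4)
= 15*1771 / 73815
= 26565/73815 = 253/703

253/703


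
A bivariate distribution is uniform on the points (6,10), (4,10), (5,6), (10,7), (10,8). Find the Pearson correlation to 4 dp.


Cov(X,Y) = -1.4000, Var(X) = 6.4000, Var(Y) = 2.5600
rho = Cov/(sqrt(VarX)*sqrt(VarY)) = -0.3459

-0.3459


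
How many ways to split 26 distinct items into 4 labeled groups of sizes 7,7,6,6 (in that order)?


26! = 403291461126605635584000000
Denominator: 7!=5040 * 7!=5040 * 6!=720 * 6!=720
Coefficient = 403291461126605635584000000 / 13168189440000 = 30626189193600

30626189193600


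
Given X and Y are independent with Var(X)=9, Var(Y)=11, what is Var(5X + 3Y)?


Independence => Cov(X,Y)=0
Var(5X + 3Y) = 5^2*Var(X) + 3^2*Var(Y)
= 25*9 + 9*11 = 324

324


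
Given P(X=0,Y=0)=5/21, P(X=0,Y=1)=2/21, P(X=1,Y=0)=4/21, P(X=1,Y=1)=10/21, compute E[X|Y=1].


P(Y=1) = 12/21
E[X|Y=1] = (0*2 + 1*10)/12 = 10/12 = 5/6

5/6


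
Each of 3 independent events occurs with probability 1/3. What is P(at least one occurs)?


P(at least one) = 1 - P(none)
P(none) = (1 - 1/3)^3 = (2/3)^3 = 8/27
P(at least one) = 1 - 8/27 = 19/27

19/27


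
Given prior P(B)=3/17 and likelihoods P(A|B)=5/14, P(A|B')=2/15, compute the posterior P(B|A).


P(A) = P(A|B)P(B) + P(A|B')P(B') = 5/14*3/17 + 2/15*14/17 = 617/3570
P(B|A) = P(A|B)P(B)/P(A) = (15/238)/(617/3570) = 225/617

225/617


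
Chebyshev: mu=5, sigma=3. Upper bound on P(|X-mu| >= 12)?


k = 12/3 = 4
Chebyshev: P(|X-mu| >= k*sigma) <= 1/k^2 = 1/4^2 = 1/16

1/16


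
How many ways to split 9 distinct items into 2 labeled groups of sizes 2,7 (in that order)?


9! = 362880
Denominator: 2!=2 * 7!=5040
Coefficient = 362880 / 10080 = 36

36


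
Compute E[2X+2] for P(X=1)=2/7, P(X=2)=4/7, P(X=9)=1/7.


E[2X+2] = sum(g(x)*P(x))
= 4*2/7 + 6*4/7 + 20*1/7
= 52/7

52/7


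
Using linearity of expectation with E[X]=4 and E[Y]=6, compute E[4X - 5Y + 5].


E[4X - 5Y + 5] = 4*E[X] - 5*E[Y] + 5
= (4)*(4) + (-5)*(6) + (5)
= 16 - 30 + 5 = -9

-9


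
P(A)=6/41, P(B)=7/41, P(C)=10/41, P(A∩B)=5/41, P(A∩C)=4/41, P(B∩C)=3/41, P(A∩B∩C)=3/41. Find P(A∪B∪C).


P(A∪B∪C) = P(A)+P(B)+P(C) - P(AB)-P(AC)-P(BC) + P(ABC)
= 6/41+7/41+10/41 - 5/41-4/41-3/41 + 3/41
= 14/41

14/41


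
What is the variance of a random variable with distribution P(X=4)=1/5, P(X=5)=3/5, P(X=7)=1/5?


E[X] = 26/5, E[X^2] = 28
Var(X) = E[X^2] - (E[X])^2 = 28 - (26/5)^2 = 24/25

24/25


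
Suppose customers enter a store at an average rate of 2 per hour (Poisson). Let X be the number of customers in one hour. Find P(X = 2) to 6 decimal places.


P(X=2) = e^(-2) * 2^2 / 2!
≈ 0.1353352832 * 4 / 2
≈ 0.270671

0.270671


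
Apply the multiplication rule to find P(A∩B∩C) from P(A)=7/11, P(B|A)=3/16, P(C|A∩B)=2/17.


P(A∩B∩C) = P(A) * P(B|A) * P(C|A∩B)
= 7/11 * 3/16 * 2/17
= 21/176 * 2/17 = 21/1496

21/1496


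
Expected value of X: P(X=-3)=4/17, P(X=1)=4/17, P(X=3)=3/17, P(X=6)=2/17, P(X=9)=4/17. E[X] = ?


E[X] = sum(x * P(x))
= -3*4/17 + 1*4/17 + 3*3/17 + 6*2/17 + 9*4/17
= 49/17

49/17


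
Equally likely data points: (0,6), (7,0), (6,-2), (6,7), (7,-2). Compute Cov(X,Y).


E[X]=26/5, E[Y]=9/5, E[XY]=16/5
Cov(X,Y) = E[XY] - E[X]E[Y] = 16/5 - 26/5*9/5 = -154/25

-154/25


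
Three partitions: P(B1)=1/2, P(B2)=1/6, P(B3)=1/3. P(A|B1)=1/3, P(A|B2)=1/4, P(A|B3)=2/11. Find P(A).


P(A) = P(A|B1)P(B1) + P(A|B2)P(B2) + P(A|B3)P(B3)
= 1/3*1/2 + 1/4*1/6 + 2/11*1/3
= 1/6 + 1/24 + 2/33 = 71/264

71/264


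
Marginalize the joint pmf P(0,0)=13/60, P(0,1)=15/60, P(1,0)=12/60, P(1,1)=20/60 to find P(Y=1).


P(Y=1) = P(0,1)+P(1,1) = 15/60 + 20/60 = 35/60 = 7/12

7/12


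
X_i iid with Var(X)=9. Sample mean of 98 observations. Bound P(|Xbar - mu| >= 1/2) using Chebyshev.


Var(Xbar) = Var(X)/n = 9/98
Chebyshev: P(|Xbar-mu| >= 1/2) <= Var(Xbar)/(1/2)^2 = (9/98)/(1/4) = 18/49

18/49


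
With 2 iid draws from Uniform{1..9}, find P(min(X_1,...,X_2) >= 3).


P(min >= 3) = P(all X_i >= 3) = (P(X_1 >= 3))^2
= (7/9)^2 = 49/81

49/81


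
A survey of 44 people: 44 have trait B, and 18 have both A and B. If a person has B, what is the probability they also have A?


P(A|B) = P(A∩B)/P(B) = (18/44)/(44/44) = 18/44 = 9/22

9/22


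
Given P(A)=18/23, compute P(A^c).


P(A') = 1 - P(A) = 1 - 18/23 = 5/23

5/23


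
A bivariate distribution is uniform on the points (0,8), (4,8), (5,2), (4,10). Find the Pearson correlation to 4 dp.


Cov(X,Y) = -2.2500, Var(X) = 3.6875, Var(Y) = 9.0000
rho = Cov/(sqrt(VarX)*sqrt(VarY)) = -0.3906

-0.3906


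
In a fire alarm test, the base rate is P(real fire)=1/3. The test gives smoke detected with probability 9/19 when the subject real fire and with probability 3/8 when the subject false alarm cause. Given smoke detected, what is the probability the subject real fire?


P(A) = P(A|B)P(B) + P(A|B')P(B') = 9/19*1/3 + 3/8*2/3 = 31/76
P(B|A) = P(A|B)P(B)/P(A) = (3/19)/(31/76) = 12/31

12/31


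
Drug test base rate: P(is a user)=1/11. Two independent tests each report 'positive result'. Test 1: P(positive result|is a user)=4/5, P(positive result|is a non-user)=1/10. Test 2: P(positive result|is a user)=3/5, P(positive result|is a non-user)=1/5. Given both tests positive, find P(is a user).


After test 1: P(+) = 4/5*1/11 + 1/10*10/11 = 9/55
P(B|+) = (4/55)/(9/55) = 4/9
After test 2 (use post1 as new prior): P(+) = 3/5*4/9 + 1/5*5/9 = 17/45
P(B|+,+) = (4/15)/(17/45) = 12/17

12/17


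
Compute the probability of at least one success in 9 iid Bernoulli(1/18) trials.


P(at least one) = 1 - P(none)
P(none) = (1 - 1/18)^9 = (17/18)^9 = 118587876497/198359290368
P(at least one) = 1 - 118587876497/198359290368 = 79771413871/198359290368

79771413871/198359290368


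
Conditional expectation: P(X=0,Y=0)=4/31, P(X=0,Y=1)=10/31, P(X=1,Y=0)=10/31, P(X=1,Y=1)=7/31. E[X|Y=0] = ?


P(Y=0) = 14/31
E[X|Y=0] = (0*4 + 1*10)/14 = 10/14 = 5/7

5/7


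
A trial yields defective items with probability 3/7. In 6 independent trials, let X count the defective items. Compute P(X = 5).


P(X=5) = C(6,5) * p^5 * (1-p)^1
= 6 * 243/16807 * 4/7
= 5832/117649

5832/117649


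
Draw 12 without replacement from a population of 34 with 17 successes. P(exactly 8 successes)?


P(X=8) = C(17,8)*C(17,4) / C(34,12)
= 24310*2380 / 548354040
= 57857800/548354040 = 6545/62031

6545/62031


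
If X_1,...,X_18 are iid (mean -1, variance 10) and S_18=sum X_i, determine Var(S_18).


By independence, Var(S_n) = n*Var(X_1) = 18*10 = 180

180


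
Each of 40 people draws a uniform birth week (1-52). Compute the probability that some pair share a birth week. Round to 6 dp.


P(all different) = prod((52-i)/52 for i=0..39) = 0.000000
P(at least one match) = 1 - 0.000000 = 1.000000

1.000000


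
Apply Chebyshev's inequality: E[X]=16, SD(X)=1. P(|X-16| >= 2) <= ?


k = 2/1 = 2
Chebyshev: P(|X-mu| >= k*sigma) <= 1/k^2 = 1/2^2 = 1/4

1/4


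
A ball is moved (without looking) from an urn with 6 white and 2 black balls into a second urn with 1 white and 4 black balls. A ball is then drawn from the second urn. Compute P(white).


P(transfer white) = 6/8 = 3/4; P(transfer black) = 1/4
If white transferred: Urn II has 2 white of 6, so P(white|white moved) = 1/3
If black transferred: Urn II has 1 white of 6, so P(white|black moved) = 1/6
By total probability: P(white) = 3/4*1/3 + 1/4*1/6 = 7/24

7/24


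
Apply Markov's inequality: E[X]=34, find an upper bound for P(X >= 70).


Markov: P(X >= a) <= E[X]/a
P(X >= 70) <= 34/70 = 17/35

17/35


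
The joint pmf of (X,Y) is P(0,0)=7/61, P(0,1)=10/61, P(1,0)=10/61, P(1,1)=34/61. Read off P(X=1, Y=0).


Read from table: P(X=1, Y=0) = 10/61

10/61


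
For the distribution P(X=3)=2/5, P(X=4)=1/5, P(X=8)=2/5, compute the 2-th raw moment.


E[X^2] = sum(x^2 * P(x))
= 9*2/5 + 16*1/5 + 64*2/5
= 162/5

162/5


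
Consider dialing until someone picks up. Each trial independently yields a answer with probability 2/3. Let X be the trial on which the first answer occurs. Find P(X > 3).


P(X > 3) = P(first 3 trials all fail) = (1-p)^3 = (1/3)^3 = 1/27

1/27


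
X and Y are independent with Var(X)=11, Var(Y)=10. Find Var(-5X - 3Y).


Independence => Cov(X,Y)=0
Var(-5X - 3Y) = (-5)^2*Var(X) + (-3)^2*Var(Y)
= 25*11 + 9*10 = 365

365


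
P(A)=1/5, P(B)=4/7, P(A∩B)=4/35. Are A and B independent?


P(A)*P(B) = 1/5*4/7 = 4/35
P(A∩B) = 4/35, which equals P(A)P(B), so independent

Yes, A and B are independent


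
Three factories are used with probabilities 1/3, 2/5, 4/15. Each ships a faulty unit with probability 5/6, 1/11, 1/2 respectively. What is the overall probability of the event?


P(A) = P(A|B1)P(B1) + P(A|B2)P(B2) + P(A|B3)P(B3)
= 5/6*1/3 + 1/11*2/5 + 1/2*4/15
= 5/18 + 2/55 + 2/15 = 443/990

443/990


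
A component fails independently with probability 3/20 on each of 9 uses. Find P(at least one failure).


P(at least one) = 1 - P(none)
P(none) = (1 - 3/20)^9 = (17/20)^9 = 118587876497/512000000000
P(at least one) = 1 - 118587876497/512000000000 = 393412123503/512000000000

393412123503/512000000000


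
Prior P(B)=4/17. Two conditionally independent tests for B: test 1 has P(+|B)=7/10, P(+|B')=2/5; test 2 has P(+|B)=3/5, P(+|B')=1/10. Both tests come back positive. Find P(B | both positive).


After test 1: P(+) = 7/10*4/17 + 2/5*13/17 = 8/17
P(B|+) = (14/85)/(8/17) = 7/20
After test 2 (use post1 as new prior): P(+) = 3/5*7/20 + 1/10*13/20 = 11/40
P(B|+,+) = (21/100)/(11/40) = 42/55

42/55


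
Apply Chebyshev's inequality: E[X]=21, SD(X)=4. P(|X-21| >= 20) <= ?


k = 20/4 = 5
Chebyshev: P(|X-mu| >= k*sigma) <= 1/k^2 = 1/5^2 = 1/25

1/25


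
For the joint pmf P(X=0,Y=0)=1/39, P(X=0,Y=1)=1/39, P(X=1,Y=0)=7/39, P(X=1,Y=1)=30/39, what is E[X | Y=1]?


P(Y=1) = 31/39
E[X|Y=1] = (0*1 + 1*30)/31 = 30/31

30/31


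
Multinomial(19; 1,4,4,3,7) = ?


19! = 121645100408832000
Denominator: 1!=1 * 4!=24 * 4!=24 * 3!=6 * 7!=5040
Coefficient = 121645100408832000 / 17418240 = 6983776800

6983776800


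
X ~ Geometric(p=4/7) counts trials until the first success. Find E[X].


For geometric (trials until first success), E[X] = 1/p = 1/(4/7) = 7/4

7/4


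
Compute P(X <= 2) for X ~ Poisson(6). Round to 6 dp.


P(X<=2) = e^(-6)*6^0/0! + e^(-6)*6^1/1! + e^(-6)*6^2/2!
≈ 0.0024787522 + 0.0148725131 + 0.0446175392
= 0.0619688045
≈ 0.061969

0.061969


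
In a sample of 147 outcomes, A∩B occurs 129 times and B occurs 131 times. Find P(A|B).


P(A|B) = P(A∩B)/P(B) = (129/147)/(131/147) = 129/131

129/131


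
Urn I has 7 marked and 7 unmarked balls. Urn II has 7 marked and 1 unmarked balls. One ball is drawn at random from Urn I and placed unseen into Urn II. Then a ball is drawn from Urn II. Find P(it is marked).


P(transfer marked) = 7/14 = 1/2; P(transfer unmarked) = 1/2
If marked transferred: Urn II has 8 marked of 9, so P(marked|marked moved) = 8/9
If unmarked transferred: Urn II has 7 marked of 9, so P(marked|unmarked moved) = 7/9
By total probability: P(marked) = 1/2*8/9 + 1/2*7/9 = 5/6

5/6


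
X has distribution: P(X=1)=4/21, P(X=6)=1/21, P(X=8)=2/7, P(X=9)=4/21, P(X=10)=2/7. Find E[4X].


E[4X] = sum(g(x)*P(x))
= 4*4/21 + 24*1/21 + 32*2/7 + 36*4/21 + 40*2/7
= 88/3

88/3


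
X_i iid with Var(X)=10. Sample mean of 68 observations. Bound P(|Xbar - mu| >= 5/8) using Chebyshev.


Var(Xbar) = Var(X)/n = 10/68
Chebyshev: P(|Xbar-mu| >= 5/8) <= Var(Xbar)/(5/8)^2 = (5/34)/(25/64) = 32/85

32/85


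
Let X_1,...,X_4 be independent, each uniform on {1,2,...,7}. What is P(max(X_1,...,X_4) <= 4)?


P(max <= 4) = P(all X_i <= 4) = (P(X_1 <= 4))^4
= (4/7)^4 = 256/2401

256/2401


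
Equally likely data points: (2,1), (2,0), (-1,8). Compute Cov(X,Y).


E[X]=1, E[Y]=3, E[XY]=-2
Cov(X,Y) = E[XY] - E[X]E[Y] = -2 - 1*3 = -5

-5


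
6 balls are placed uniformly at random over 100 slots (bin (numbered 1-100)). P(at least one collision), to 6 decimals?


P(all different) = prod((100-i)/100 for i=0..5) = 0.858278
P(at least one match) = 1 - 0.858278 = 0.141722

0.141722


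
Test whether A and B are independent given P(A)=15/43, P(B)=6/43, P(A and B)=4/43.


P(A)*P(B) = 15/43*6/43 = 90/1849
P(A∩B) = 4/43 != 90/1849, so not independent

No, A and B are not independent


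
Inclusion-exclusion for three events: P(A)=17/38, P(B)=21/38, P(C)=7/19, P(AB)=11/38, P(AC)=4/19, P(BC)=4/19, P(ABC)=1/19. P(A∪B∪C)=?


P(A∪B∪C) = P(A)+P(B)+P(C) - P(AB)-P(AC)-P(BC) + P(ABC)
= 17/38+21/38+7/19 - 11/38-4/19-4/19 + 1/19
= 27/38

27/38


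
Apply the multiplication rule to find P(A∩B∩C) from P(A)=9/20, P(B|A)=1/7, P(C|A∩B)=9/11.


P(A∩B∩C) = P(A) * P(B|A) * P(C|A∩B)
= 9/20 * 1/7 * 9/11
= 9/140 * 9/11 = 81/1540

81/1540


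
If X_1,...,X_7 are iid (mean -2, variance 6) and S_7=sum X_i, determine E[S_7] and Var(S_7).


E[S_n] = n*mu = 7*-2 = -14
Var(S_n) = n*sigma^2 = 7*6 = 42

E[S_7]=-14, Var(S_7)=42


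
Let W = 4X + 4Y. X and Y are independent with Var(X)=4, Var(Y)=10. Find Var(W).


Independence => Cov(X,Y)=0
Var(4X + 4Y) = 4^2*Var(X) + 4^2*Var(Y)
= 16*4 + 16*10 = 224

224


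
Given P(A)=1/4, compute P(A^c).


P(A') = 1 - P(A) = 1 - 1/4 = 3/4

3/4


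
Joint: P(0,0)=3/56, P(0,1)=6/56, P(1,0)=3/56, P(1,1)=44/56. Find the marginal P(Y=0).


P(Y=0) = P(0,0)+P(1,0) = 3/56 + 3/56 = 6/56 = 3/28

3/28


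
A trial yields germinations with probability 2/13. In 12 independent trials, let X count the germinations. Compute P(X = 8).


P(X=8) = C(12,8) * p^8 * (1-p)^4
= 495 * 256/815730721 * 14641/28561
= 1855307520/23298085122481

1855307520/23298085122481


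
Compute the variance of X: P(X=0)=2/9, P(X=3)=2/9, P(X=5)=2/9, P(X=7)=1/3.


E[X] = 37/9, E[X^2] = 215/9
Var(X) = E[X^2] - (E[X])^2 = 215/9 - (37/9)^2 = 566/81

566/81


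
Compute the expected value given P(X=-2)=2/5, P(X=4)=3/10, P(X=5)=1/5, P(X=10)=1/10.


E[X] = sum(x * P(x))
= -2*2/5 + 4*3/10 + 5*1/5 + 10*1/10
= 12/5

12/5


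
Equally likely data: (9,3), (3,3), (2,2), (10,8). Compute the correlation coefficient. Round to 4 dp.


Cov(X,Y) = 6.0000, Var(X) = 12.5000, Var(Y) = 5.5000
rho = Cov/(sqrt(VarX)*sqrt(VarY)) = 0.7236

0.7236


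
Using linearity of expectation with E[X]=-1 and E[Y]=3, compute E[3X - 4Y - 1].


E[3X - 4Y - 1] = 3*E[X] - 4*E[Y] - 1
= (3)*(-1) + (-4)*(3) + (-1)
= -3 - 12 - 1 = -16

-16


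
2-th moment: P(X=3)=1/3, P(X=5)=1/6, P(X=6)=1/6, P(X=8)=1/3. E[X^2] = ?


E[X^2] = sum(x^2 * P(x))
= 9*1/3 + 25*1/6 + 36*1/6 + 64*1/3
= 69/2

69/2


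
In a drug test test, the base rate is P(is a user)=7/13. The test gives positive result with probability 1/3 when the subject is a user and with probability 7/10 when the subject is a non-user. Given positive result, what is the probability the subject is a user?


P(A) = P(A|B)P(B) + P(A|B')P(B') = 1/3*7/13 + 7/10*6/13 = 98/195
P(B|A) = P(A|B)P(B)/P(A) = (7/39)/(98/195) = 5/14

5/14


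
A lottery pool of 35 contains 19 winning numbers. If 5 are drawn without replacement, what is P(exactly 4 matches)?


P(X=4) = C(19,4)*C(16,1) / C(35,5)
= 3876*16 / 324632
= 62016/324632 = 456/2387

456/2387


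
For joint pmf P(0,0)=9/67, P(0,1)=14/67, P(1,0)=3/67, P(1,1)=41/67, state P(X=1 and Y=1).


Read from table: P(X=1, Y=1) = 41/67

41/67


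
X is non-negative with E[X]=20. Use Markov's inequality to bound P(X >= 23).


Markov: P(X >= a) <= E[X]/a
P(X >= 23) <= 20/23

20/23


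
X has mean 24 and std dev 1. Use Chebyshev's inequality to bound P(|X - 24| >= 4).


k = 4/1 = 4
Chebyshev: P(|X-mu| >= k*sigma) <= 1/k^2 = 1/4^2 = 1/16

1/16


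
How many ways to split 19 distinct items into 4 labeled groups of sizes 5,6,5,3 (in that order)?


19! = 121645100408832000
Denominator: 5!=120 * 6!=720 * 5!=120 * 3!=6
Coefficient = 121645100408832000 / 62208000 = 1955457504

1955457504


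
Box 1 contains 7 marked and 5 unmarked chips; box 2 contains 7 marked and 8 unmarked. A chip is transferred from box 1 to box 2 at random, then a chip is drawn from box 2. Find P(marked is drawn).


P(transfer marked) = 7/12; P(transfer unmarked) = 5/12
If marked transferred: Urn II has 8 marked of 16, so P(marked|marked moved) = 1/2
If unmarked transferred: Urn II has 7 marked of 16, so P(marked|unmarked moved) = 7/16
By total probability: P(marked) = 7/12*1/2 + 5/12*7/16 = 91/192

91/192


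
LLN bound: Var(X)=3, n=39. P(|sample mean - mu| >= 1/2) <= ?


Var(Xbar) = Var(X)/n = 3/39
Chebyshev: P(|Xbar-mu| >= 1/2) <= Var(Xbar)/(1/2)^2 = (1/13)/(1/4) = 4/13

4/13


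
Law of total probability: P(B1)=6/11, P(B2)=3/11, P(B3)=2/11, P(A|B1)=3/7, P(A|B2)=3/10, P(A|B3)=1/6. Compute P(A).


P(A) = P(A|B1)P(B1) + P(A|B2)P(B2) + P(A|B3)P(B3)
= 3/7*6/11 + 3/10*3/11 + 1/6*2/11
= 18/77 + 9/110 + 1/33 = 799/2310

799/2310


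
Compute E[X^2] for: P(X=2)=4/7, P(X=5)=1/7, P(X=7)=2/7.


E[X^2] = sum(x^2 * P(x))
= 4*4/7 + 25*1/7 + 49*2/7
= 139/7

139/7


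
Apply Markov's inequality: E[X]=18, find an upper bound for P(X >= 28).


Markov: P(X >= a) <= E[X]/a
P(X >= 28) <= 18/28 = 9/14

9/14


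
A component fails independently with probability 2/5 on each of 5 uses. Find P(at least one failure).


P(at least one) = 1 - P(none)
P(none) = (1 - 2/5)^5 = (3/5)^5 = 243/3125
P(at least one) = 1 - 243/3125 = 2882/3125

2882/3125


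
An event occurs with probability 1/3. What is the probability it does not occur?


P(A') = 1 - P(A) = 1 - 1/3 = 2/3

2/3


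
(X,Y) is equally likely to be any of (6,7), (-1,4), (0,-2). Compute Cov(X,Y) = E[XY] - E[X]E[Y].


E[X]=5/3, E[Y]=3, E[XY]=38/3
Cov(X,Y) = E[XY] - E[X]E[Y] = 38/3 - 5/3*3 = 23/3

23/3


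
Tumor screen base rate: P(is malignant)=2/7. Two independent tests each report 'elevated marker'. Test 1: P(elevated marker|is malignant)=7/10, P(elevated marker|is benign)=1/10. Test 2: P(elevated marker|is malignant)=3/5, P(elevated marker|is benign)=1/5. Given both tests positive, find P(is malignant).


After test 1: P(+) = 7/10*2/7 + 1/10*5/7 = 19/70
P(B|+) = (1/5)/(19/70) = 14/19
After test 2 (use post1 as new prior): P(+) = 3/5*14/19 + 1/5*5/19 = 47/95
P(B|+,+) = (42/95)/(47/95) = 42/47

42/47


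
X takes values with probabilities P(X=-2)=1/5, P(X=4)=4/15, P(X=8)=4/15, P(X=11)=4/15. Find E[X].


E[X] = sum(x * P(x))
= -2*1/5 + 4*4/15 + 8*4/15 + 11*4/15
= 86/15

86/15


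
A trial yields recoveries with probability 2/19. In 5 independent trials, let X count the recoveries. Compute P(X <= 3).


P(X<=3) = P(X=0) + P(X=1) + P(X=2) + P(X=3)
= 1419857/2476099 + 835210/2476099 + 196520/2476099 + 23120/2476099
= 2474707/2476099

2474707/2476099


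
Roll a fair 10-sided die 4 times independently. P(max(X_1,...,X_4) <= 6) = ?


P(max <= 6) = P(all X_i <= 6) = (P(X_1 <= 6))^4
= (6/10)^4 = (3/5)^4 = 81/625

81/625


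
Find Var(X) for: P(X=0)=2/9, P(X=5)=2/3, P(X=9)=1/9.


E[X] = 13/3, E[X^2] = 77/3
Var(X) = E[X^2] - (E[X])^2 = 77/3 - (13/3)^2 = 62/9

62/9


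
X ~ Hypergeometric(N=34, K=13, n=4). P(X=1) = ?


P(X=1) = C(13,1)*C(21,3) / C(34,4)
= 13*1330 / 46376
= 17290/46376 = 8645/23188

8645/23188


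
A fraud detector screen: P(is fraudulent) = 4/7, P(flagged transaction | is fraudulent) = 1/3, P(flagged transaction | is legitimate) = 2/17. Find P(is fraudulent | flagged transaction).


P(A) = P(A|B)P(B) + P(A|B')P(B') = 1/3*4/7 + 2/17*3/7 = 86/357
P(B|A) = P(A|B)P(B)/P(A) = (4/21)/(86/357) = 34/43

34/43


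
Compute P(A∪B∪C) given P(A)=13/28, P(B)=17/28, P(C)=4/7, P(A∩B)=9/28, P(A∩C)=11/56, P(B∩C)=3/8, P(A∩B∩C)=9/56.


P(A∪B∪C) = P(A)+P(B)+P(C) - P(AB)-P(AC)-P(BC) + P(ABC)
= 13/28+17/28+4/7 - 9/28-11/56-3/8 + 9/56
= 51/56

51/56


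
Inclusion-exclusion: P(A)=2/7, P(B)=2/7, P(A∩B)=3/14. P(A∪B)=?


P(A∪B) = P(A) + P(B) - P(A∩B)
= 2/7 + 2/7 - 3/14 = 5/14

5/14


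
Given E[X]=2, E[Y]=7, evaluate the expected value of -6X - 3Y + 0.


E[-6X - 3Y + 0] = -6*E[X] - 3*E[Y] + 0
= (-6)*(2) + (-3)*(7) + (0)
= -12 - 21 + 0 = -33

-33


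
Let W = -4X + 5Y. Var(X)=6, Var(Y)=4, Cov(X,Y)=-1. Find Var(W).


Var(-4X + 5Y) = (-4)^2*Var(X) + 5^2*Var(Y) + 2*(-4)*5*Cov(X,Y)
= 16*6 + 25*4 - 40*(-1)
= 96 + 100 + 40 = 236

236


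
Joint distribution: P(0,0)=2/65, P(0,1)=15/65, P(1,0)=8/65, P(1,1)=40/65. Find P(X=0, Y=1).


Read from table: P(X=0, Y=1) = 15/65 = 3/13

3/13


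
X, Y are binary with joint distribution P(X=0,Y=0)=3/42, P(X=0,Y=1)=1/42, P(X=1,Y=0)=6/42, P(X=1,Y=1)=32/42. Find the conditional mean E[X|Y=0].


P(Y=0) = 9/42
E[X|Y=0] = (0*3 + 1*6)/9 = 6/9 = 2/3

2/3


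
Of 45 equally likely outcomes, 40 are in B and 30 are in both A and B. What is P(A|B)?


P(A|B) = P(A∩B)/P(B) = (30/45)/(40/45) = 30/40 = 3/4

3/4


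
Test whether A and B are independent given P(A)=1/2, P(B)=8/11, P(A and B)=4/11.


P(A)*P(B) = 1/2*8/11 = 4/11
P(A∩B) = 4/11, which equals P(A)P(B), so independent

Yes, A and B are independent


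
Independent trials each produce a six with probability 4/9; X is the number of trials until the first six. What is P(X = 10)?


P(X=10) = (1-p)^9 * p = (5/9)^9 * 4/9
= 1953125/387420489 * 4/9 = 7812500/3486784401

7812500/3486784401


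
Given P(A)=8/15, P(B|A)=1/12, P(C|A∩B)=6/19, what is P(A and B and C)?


P(A∩B∩C) = P(A) * P(B|A) * P(C|A∩B)
= 8/15 * 1/12 * 6/19
= 2/45 * 6/19 = 4/285

4/285


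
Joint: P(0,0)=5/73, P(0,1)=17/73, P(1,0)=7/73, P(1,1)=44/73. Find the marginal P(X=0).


P(X=0) = P(0,0)+P(0,1) = 5/73 + 17/73 = 22/73

22/73


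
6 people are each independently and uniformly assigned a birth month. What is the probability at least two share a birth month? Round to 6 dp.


P(all different) = prod((12-i)/12 for i=0..5) = 0.222801
P(at least one match) = 1 - 0.222801 = 0.777199

0.777199


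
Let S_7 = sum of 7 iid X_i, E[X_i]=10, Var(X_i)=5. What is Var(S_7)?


By independence, Var(S_n) = n*Var(X_1) = 7*5 = 35

35


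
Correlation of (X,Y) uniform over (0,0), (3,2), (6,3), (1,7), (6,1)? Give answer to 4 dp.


Cov(X,Y) = -0.9200, Var(X) = 6.1600, Var(Y) = 5.8400
rho = Cov/(sqrt(VarX)*sqrt(VarY)) = -0.1534

-0.1534


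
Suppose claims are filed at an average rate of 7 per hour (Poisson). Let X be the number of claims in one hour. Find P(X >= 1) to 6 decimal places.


P(X>=1) = 1 - P(X<=0) = 1 - (e^(-7)*7^0/0!)
≈ 1 - 0.0009118820 = 0.9990881180
≈ 0.999088

0.999088
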